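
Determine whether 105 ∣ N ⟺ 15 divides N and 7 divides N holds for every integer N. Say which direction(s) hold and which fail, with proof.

(⟸) Suppose 15 ∣ N and 7 ∣ N. Any common multiple of 15 and 7 is a multiple of their lcm; here gcd(15, 7) = 1, so lcm(15, 7) = 15·7 = 105, so 105 ∣ N.

(⟹) If 105 ∣ N, write N = 105q. Since 105 = 7·15, N = 15·(7q), so 15 ∣ N; and since 105 = 15·7, N = 7·(15q), so 7 ∣ N.

Equivalent; both directions hold.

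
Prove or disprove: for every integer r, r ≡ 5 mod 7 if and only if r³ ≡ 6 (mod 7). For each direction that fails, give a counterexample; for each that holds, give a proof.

(→) Suppose r ≡ 5 mod 7. Write r = 7j + 5. Then (7j + 5)³ = 343j³ + 735j² + 525j + 125 = 7(49j³ + 105j² + 75j + 17) + 6, so r³ ≡ 6 (mod 7).

(←) This fails: take r = 3. Then 3³ = 27 ≡ 6 (mod 7), yet 3 ≡ 3 (mod 7), not 5.

(⇒) holds; (⇐) fails.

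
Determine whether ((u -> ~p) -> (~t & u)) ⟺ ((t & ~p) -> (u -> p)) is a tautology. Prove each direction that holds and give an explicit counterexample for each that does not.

Only the forward direction holds.

(→) Assume the antecedent. If t is true, the antecedent forces (t = T, p = T, u = T), and (t & ~p) -> (u -> p) holds there. If t is false, (t & ~p) -> (u -> p) reduces to true regardless of the other variables. Either way (t & ~p) -> (u -> p) holds.

(←) This fails. Under t = F, p = F, u = F, the left side is false but the right side is true.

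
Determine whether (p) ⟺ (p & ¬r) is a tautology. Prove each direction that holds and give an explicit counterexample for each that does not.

(→) This fails. Under r = T, p = T, the left side is true but the right side is false.

(←) Assume the antecedent. If r is true, the antecedent cannot hold. If r is false, the antecedent forces (r = F, p = T), and p holds there. Either way p holds.

(⇒) fails; (⇐) holds.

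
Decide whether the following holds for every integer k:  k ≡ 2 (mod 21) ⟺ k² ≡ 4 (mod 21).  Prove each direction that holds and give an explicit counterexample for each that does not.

Only the forward direction holds.

(→) Suppose k ≡ 2 (mod 21). Write k = 21j + 2. Then (21j + 2)² = 441j² + 84j + 4 = 21(21j² + 4j) + 4, so k² ≡ 4 (mod 21).

(←) This fails: take k = 5. Then 5² = 25 ≡ 4 (mod 21), yet 5 ≡ 5 (mod 21), not 2.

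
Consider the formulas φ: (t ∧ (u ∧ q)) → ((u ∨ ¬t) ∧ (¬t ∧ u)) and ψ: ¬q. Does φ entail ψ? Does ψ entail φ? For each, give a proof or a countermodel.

(→) This fails. Under q = T, t = F, u = F, the left side is true but the right side is false.

(←) Assume the antecedent. If q is true, the antecedent cannot hold. If q is false, the consequent reduces to true regardless of the other variables. Either way the consequent holds.

The forward direction fails; the converse holds.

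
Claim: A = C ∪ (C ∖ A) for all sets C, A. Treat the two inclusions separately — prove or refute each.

(⊆) This inclusion fails. Take C = ∅, A = {1}; then 1 ∈ A but 1 ∉ C ∪ (C ∖ A).

(⊇) This inclusion fails. Take C = {1}, A = ∅; then 1 ∈ C ∪ (C ∖ A) but 1 ∉ A.

(⊆) fails and (⊇) fails.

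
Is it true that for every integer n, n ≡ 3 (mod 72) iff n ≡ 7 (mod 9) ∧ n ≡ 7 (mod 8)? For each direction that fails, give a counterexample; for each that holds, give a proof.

Neither direction holds.

[⇒] This fails: n = 3 gives 3 ≡ 3 (mod 72) but 3 ≡ 3 (mod 9), so the conjunction on the right does not hold.

[⇐] This fails: n = 7 satisfies both congruences on the right (7 ≡ 7 mod 9 and 7 ≡ 7 mod 8) yet 7 ≡ 7 (mod 72), not 3.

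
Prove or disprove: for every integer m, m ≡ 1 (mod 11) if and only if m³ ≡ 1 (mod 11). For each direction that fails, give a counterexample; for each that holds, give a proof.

Both directions hold; the statement is true.

Forward direction. Suppose m ≡ 1 (mod 11). Write m = 11j + 1. Then (11j + 1)³ = 1331j³ + 363j² + 33j + 1 = 11(121j³ + 33j² + 3j) + 1, so m³ ≡ 1 (mod 11).

Converse. For the converse, argue contrapositively. If m ≢ 1 (mod 11), then m is congruent to one of 0, 2, 3, 4, 5, 6, 7, 8, 9, 10 modulo 11, and these give m³ ≡ 0, 8, 5, 9, 4, 7, 2, 6, 3, 10 respectively — never 1.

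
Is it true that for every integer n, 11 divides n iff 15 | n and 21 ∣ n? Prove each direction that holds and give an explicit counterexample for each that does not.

Neither implication holds.

(→) This fails: take n = 11. Certainly 11 ∣ 11, but 15 ∤ 11.

(←) This fails: take n = 105. Both 15 ∣ 105 and 21 ∣ 105, yet 105 is not a multiple of 11 (since 105 = 9·11 + 6), so 11 ∤ 105.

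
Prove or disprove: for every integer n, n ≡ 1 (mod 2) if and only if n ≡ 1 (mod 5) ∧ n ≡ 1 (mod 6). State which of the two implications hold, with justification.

(⟸) If n ≡ 1 (mod 5) and n ≡ 1 (mod 6), then by the Chinese remainder theorem n ≡ 1 (mod 30). Since 1 ≡ 1 (mod 2) and 2 ∣ 30, we get n ≡ 1 (mod 2).

(⟹) This fails: n = 3 gives 3 ≡ 1 (mod 2) but 3 ≡ 3 (mod 5), so the conjunction on the right does not hold.

Not equivalent: only (⇐) holds.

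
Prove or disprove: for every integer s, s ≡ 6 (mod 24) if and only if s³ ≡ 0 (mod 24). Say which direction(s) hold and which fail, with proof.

(⟹) Suppose s ≡ 6 (mod 24). Write s = 24j + 6. Then (24j + 6)³ = 13824j³ + 10368j² + 2592j + 216 = 24(576j³ + 432j² + 108j + 9) + 0, so s³ ≡ 0 (mod 24).

(⟸) This fails: take s = 0. Then 0³ = 0 ≡ 0 (mod 24), yet 0 ≡ 0 (mod 24), not 6.

Only the forward implication holds.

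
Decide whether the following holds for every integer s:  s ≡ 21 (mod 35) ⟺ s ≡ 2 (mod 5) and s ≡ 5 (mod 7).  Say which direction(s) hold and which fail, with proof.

(→) This fails: s = 21 gives 21 ≡ 21 (mod 35) but 21 ≡ 1 (mod 5), so the conjunction on the right does not hold.

(←) This fails: s = 12 satisfies both congruences on the right (12 ≡ 2 mod 5 and 12 ≡ 5 mod 7) yet 12 ≡ 12 (mod 35), not 21.

(⇒) fails and (⇐) fails.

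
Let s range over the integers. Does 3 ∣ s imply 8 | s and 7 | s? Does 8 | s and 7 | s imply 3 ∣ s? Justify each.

Both directions fail.

(→) This fails: take s = 3. Certainly 3 ∣ 3, but 8 ∤ 3.

(←) This fails: take s = 56. Both 8 ∣ 56 and 7 ∣ 56, yet 56 is not a multiple of 3 (since 56 = 18·3 + 2), so 3 ∤ 56.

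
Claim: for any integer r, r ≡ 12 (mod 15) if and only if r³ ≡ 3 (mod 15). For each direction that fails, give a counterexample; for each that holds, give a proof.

The biconditional holds.

Forward direction. Suppose r ≡ 12 (mod 15). Write r = 15j + 12. Then (15j + 12)³ = 3375j³ + 8100j² + 6480j + 1728 = 15(225j³ + 540j² + 432j + 115) + 3, so r³ ≡ 3 (mod 15).

Converse. Suppose r³ ≡ 3 (mod 15). The only residue r in {0, …, 14} with r³ ≡ 3 (mod 15) is r = 12, so r ≡ 12 (mod 15).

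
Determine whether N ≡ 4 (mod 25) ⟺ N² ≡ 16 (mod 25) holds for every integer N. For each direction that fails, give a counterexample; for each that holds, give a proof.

(→) Suppose N ≡ 4 (mod 25). Write N = 25j + 4. Then (25j + 4)² = 625j² + 200j + 16 = 25(25j² + 8j) + 16, so N² ≡ 16 (mod 25).

(←) This fails: take N = 21. Then 21² = 441 ≡ 16 (mod 25), yet 21 ≡ 21 (mod 25), not 4.

The forward direction holds; the converse fails.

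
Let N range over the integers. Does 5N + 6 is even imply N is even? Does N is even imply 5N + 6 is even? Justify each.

Both directions hold.

[⇐] Suppose N is even; write N = 2j. Then 5N + 6 = 5·(2j) + 6 = 2·5j + 6, which is even.

[⇒] Suppose 5N + 6 is even. Since 5 is odd, 5N and N have the same parity, so 5N + 6 ≡ N + 6 (mod 2). As 6 is even, 5N + 6 is even exactly when N is even. Thus N is even.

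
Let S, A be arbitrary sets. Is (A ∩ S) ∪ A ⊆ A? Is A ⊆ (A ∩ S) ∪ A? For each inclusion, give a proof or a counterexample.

Both inclusions hold.

Forward inclusion. Let x ∈ (A ∩ S) ∪ A. Then either x ∈ A and x ∉ S; or x ∈ S ∩ A. In each case x ∈ A, so (A ∩ S) ∪ A ⊆ A.

Reverse inclusion. Let x ∈ A. Then either x ∈ A and x ∉ S; or x ∈ S ∩ A. In each case x ∈ (A ∩ S) ∪ A, so A ⊆ (A ∩ S) ∪ A.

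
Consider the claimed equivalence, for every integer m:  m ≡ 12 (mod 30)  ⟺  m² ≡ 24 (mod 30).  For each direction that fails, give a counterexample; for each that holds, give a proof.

Only the forward direction holds.

[⇒] Suppose m ≡ 12 (mod 30). Write m = 30j + 12. Then (30j + 12)² = 900j² + 720j + 144 = 30(30j² + 24j + 4) + 24, so m² ≡ 24 (mod 30).

[⇐] This fails: take m = 18. Then 18² = 324 ≡ 24 (mod 30), yet 18 ≡ 18 (mod 30), not 12.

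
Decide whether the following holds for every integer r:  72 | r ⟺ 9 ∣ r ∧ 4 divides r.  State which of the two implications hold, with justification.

Only the forward direction holds.

Forward direction. If 72 ∣ r, write r = 72q. Since 72 = 8·9, r = 9·(8q), so 9 ∣ r; and since 72 = 18·4, r = 4·(18q), so 4 ∣ r.

Converse. This fails: take r = 36. Both 9 ∣ 36 and 4 ∣ 36, yet 36 is not a multiple of 72 (since 36 = 0·72 + 36), so 72 ∤ 36.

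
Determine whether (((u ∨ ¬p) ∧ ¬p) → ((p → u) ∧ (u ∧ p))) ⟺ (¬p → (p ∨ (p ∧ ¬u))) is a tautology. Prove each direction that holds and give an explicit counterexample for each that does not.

Both implications hold.

(→) Assume the antecedent. If p is true, ¬p → (p ∨ (p ∧ ¬u)) reduces to true regardless of the other variables. If p is false, the antecedent cannot hold. Either way ¬p → (p ∨ (p ∧ ¬u)) holds.

(←) Assume the antecedent. If p is true, the consequent reduces to true regardless of the other variables. If p is false, the antecedent cannot hold. Either way the consequent holds.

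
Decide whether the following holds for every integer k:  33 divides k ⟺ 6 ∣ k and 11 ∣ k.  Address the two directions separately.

(⇒) This fails: take k = 33. Certainly 33 ∣ 33, but 6 ∤ 33.

(⇐) Suppose 6 ∣ k and 11 ∣ k. Any common multiple of 6 and 11 is a multiple of their lcm; here gcd(6, 11) = 1, so lcm(6, 11) = 6·11 = 66, so 66 ∣ k. Since 33 ∣ 66, it follows that 33 ∣ k.

(⇒) fails; (⇐) holds.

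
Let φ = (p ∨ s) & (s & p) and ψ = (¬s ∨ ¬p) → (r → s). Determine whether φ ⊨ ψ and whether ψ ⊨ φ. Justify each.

(→) Assume the antecedent. If r is true, the antecedent forces (r = T, s = T, p = T), and (¬s ∨ ¬p) → (r → s) holds there. If r is false, (¬s ∨ ¬p) → (r → s) reduces to true regardless of the other variables. Either way (¬s ∨ ¬p) → (r → s) holds.

(←) This fails. Under r = F, s = F, p = F, the left side is false but the right side is true.

The forward direction holds; the converse fails.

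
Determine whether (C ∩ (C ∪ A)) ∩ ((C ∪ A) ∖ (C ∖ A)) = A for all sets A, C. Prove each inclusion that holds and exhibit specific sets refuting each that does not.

(⟹) Let x ∈ (C ∩ (C ∪ A)) ∩ ((C ∪ A) ∖ (C ∖ A)). Then x ∈ A ∩ C, from which x ∈ A.

(⟸) This inclusion fails. Take A = {1}, C = ∅; then 1 ∈ A but 1 ∉ (C ∩ (C ∪ A)) ∩ ((C ∪ A) ∖ (C ∖ A)).

The sets are not equal: only the forward inclusion holds.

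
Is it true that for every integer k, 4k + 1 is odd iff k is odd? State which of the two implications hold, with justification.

(→) This fails: take k = 6. Then 4k + 1 = 25, which is odd, yet k = 6 is even, not odd.

(←) Suppose k is odd. Since 4 is even, 4k is even for every k, so 4k + 1 has the same parity as 1, which is odd. Hence 4k + 1 is odd.

Only the converse holds.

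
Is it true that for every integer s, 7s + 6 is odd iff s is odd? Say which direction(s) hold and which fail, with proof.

Converse. Suppose s is odd; write s = 2j + 1. Then 7s + 6 = 7·(2j + 1) + 6 = 2·7j + 13, which is odd.

Forward direction. Suppose 7s + 6 is odd. Since 7 is odd, 7s and s have the same parity, so 7s + 6 ≡ s + 6 (mod 2). As 6 is even, 7s + 6 is odd exactly when s is odd. Thus s is odd.

The biconditional holds.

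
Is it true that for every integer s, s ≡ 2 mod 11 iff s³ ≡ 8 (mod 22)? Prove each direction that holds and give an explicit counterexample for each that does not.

(⇒) fails; (⇐) holds.

Forward direction. This fails: take s = 13. Then 13 ≡ 2 (mod 11), but 13³ = 2197 ≡ 19 (mod 22), not 8.

Converse. The residues r modulo 22 with r³ ≡ 8 (mod 22) are exactly {2}, and each is ≡ 2 (mod 11).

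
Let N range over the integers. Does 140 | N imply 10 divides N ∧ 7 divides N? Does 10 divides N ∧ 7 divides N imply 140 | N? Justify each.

The forward direction holds; the converse fails.

(⟹) If 140 ∣ N, write N = 140q. Since 140 = 14·10, N = 10·(14q), so 10 ∣ N; and since 140 = 20·7, N = 7·(20q), so 7 ∣ N.

(⟸) This fails: take N = 70. Both 10 ∣ 70 and 7 ∣ 70, yet 70 is not a multiple of 140 (since 70 = 0·140 + 70), so 140 ∤ 70.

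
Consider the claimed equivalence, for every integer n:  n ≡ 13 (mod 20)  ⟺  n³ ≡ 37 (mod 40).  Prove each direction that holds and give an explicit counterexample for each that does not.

The forward direction fails; the converse holds.

[⇒] This fails: take n = 33. Then 33 ≡ 13 (mod 20), but 33³ = 35937 ≡ 17 (mod 40), not 37.

[⇐] Conversely, the residues r modulo 40 with r³ ≡ 37 (mod 40) are exactly {13}, and each is ≡ 13 (mod 20).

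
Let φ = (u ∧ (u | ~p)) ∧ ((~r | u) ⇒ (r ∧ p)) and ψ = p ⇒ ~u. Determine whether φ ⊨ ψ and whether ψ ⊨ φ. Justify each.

Neither implication holds.

(⟹) This fails. Under u = T, r = T, p = T, the left side is true but the right side is false.

(⟸) This fails. Under u = F, r = F, p = F, the left side is false but the right side is true.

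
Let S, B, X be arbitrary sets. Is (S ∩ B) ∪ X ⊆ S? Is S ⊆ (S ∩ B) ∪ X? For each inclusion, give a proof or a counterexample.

Neither inclusion holds.

(⟹) This inclusion fails. Take S = ∅, B = ∅, X = {1}; then 1 ∈ (S ∩ B) ∪ X but 1 ∉ S.

(⟸) This inclusion fails. Take S = {1}, B = ∅, X = ∅; then 1 ∈ S but 1 ∉ (S ∩ B) ∪ X.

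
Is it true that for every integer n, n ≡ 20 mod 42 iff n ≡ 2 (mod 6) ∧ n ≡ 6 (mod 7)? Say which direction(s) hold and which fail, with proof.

[⇒] Suppose n ≡ 20 (mod 42); write n = 42j + 20. Since 6 ∣ 42, reducing mod 6 gives n ≡ 20 ≡ 2 (mod 6); since 7 ∣ 42, reducing mod 7 gives n ≡ 20 ≡ 6 (mod 7).

[⇐] Conversely, if n ≡ 2 (mod 6) and n ≡ 6 (mod 7), then by the Chinese remainder theorem n ≡ 20 (mod 42). This is exactly n ≡ 20 (mod 42).

The biconditional holds.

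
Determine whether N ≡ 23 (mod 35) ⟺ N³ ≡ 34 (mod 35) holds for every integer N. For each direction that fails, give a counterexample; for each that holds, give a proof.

Forward direction. This fails: take N = 23. Then 23 ≡ 23 (mod 35), but 23³ = 12167 ≡ 22 (mod 35), not 34.

Converse. This fails: take N = 19. Then 19³ = 6859 ≡ 34 (mod 35), yet 19 ≡ 19 (mod 35), not 23.

Neither implication holds.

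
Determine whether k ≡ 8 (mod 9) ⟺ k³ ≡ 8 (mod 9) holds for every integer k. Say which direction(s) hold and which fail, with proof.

Forward direction. Suppose k ≡ 8 (mod 9). Write k = 9j + 8. Then (9j + 8)³ = 729j³ + 1944j² + 1728j + 512 = 9(81j³ + 216j² + 192j + 56) + 8, so k³ ≡ 8 (mod 9).

Converse. This fails: take k = 2. Then 2³ = 8 ≡ 8 (mod 9), yet 2 ≡ 2 (mod 9), not 8.

(⇒) holds; (⇐) fails.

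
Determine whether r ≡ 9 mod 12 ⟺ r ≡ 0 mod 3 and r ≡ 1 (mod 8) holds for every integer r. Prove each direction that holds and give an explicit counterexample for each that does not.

(⟹) This fails: r = 21 gives 21 ≡ 9 (mod 12) but 21 ≡ 5 (mod 8), so the conjunction on the right does not hold.

(⟸) Conversely, if r ≡ 0 (mod 3) and r ≡ 1 (mod 8), then by the Chinese remainder theorem r ≡ 9 (mod 24). Since 9 ≡ 9 (mod 12) and 12 ∣ 24, we get r ≡ 9 (mod 12).

Only the reverse direction holds.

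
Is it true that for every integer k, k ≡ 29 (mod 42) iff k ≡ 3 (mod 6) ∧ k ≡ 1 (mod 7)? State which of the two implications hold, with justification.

(⟹) This fails: k = 29 gives 29 ≡ 29 (mod 42) but 29 ≡ 5 (mod 6), so the conjunction on the right does not hold.

(⟸) This fails: k = 15 satisfies both congruences on the right (15 ≡ 3 mod 6 and 15 ≡ 1 mod 7) yet 15 ≡ 15 (mod 42), not 29.

Neither direction holds.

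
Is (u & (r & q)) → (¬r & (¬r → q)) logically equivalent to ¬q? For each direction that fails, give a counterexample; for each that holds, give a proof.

Only the converse holds.

(→) This fails. Under u = F, q = T, r = F, the left side is true but the right side is false.

(←) Assume the antecedent. If u is true, the antecedent forces (u = T, q = F, r = F) or (u = T, q = F, r = T), and the consequent holds there. If u is false, the consequent reduces to true regardless of the other variables. Either way the consequent holds.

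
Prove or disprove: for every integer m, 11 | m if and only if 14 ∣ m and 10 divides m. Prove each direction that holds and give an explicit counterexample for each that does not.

Both directions fail.

(⟹) This fails: take m = 11. Certainly 11 ∣ 11, but 14 ∤ 11.

(⟸) This fails: take m = 70. Both 14 ∣ 70 and 10 ∣ 70, yet 70 is not a multiple of 11 (since 70 = 6·11 + 4), so 11 ∤ 70.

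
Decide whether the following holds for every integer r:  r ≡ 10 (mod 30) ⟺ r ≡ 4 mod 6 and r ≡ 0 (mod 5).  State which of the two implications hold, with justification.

(⟸) If r ≡ 4 (mod 6) and r ≡ 0 (mod 5), then by the Chinese remainder theorem r ≡ 10 (mod 30). This is exactly r ≡ 10 (mod 30).

(⟹) Suppose r ≡ 10 (mod 30); write r = 30j + 10. Since 6 ∣ 30, reducing mod 6 gives r ≡ 10 ≡ 4 (mod 6); since 5 ∣ 30, reducing mod 5 gives r ≡ 10 ≡ 0 (mod 5).

Both directions hold; the statement is true.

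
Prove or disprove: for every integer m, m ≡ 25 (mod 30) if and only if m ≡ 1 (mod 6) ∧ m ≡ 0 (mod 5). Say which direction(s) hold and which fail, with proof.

Equivalent; both directions hold.

Converse. If m ≡ 1 (mod 6) and m ≡ 0 (mod 5), then by the Chinese remainder theorem m ≡ 25 (mod 30). This is exactly m ≡ 25 (mod 30).

Forward direction. Suppose m ≡ 25 (mod 30); write m = 30j + 25. Since 6 ∣ 30, reducing mod 6 gives m ≡ 25 ≡ 1 (mod 6); since 5 ∣ 30, reducing mod 5 gives m ≡ 25 ≡ 0 (mod 5).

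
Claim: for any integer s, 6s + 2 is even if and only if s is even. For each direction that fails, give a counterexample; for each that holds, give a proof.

Not equivalent: only (⇐) holds.

(⇒) This fails: take s = 1. Then 6s + 2 = 8, which is even, yet s = 1 is odd, not even.

(⇐) Suppose s is even. Since 6 is even, 6s is even for every s, so 6s + 2 has the same parity as 2, which is even. Hence 6s + 2 is even.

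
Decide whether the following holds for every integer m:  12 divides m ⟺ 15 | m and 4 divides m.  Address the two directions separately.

(⇒) fails; (⇐) holds.

(⟹) This fails: take m = 12. Certainly 12 ∣ 12, but 15 ∤ 12.

(⟸) Suppose 15 ∣ m and 4 ∣ m. Any common multiple of 15 and 4 is a multiple of their lcm; here gcd(15, 4) = 1, so lcm(15, 4) = 15·4 = 60, so 60 ∣ m. Since 12 ∣ 60, it follows that 12 ∣ m.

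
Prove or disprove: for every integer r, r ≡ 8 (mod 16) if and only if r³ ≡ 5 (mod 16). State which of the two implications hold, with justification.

(⇒) fails and (⇐) fails.

(⟹) This fails: take r = 8. Then 8 ≡ 8 (mod 16), but 8³ = 512 ≡ 0 (mod 16), not 5.

(⟸) This fails: take r = 13. Then 13³ = 2197 ≡ 5 (mod 16), yet 13 ≡ 13 (mod 16), not 8.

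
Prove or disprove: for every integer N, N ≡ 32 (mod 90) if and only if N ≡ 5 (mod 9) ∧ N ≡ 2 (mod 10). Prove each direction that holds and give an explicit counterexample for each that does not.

Both implications hold.

(⟹) Suppose N ≡ 32 (mod 90); write N = 90j + 32. Since 9 ∣ 90, reducing mod 9 gives N ≡ 32 ≡ 5 (mod 9); since 10 ∣ 90, reducing mod 10 gives N ≡ 32 ≡ 2 (mod 10).

(⟸) Conversely, if N ≡ 5 (mod 9) and N ≡ 2 (mod 10), then by the Chinese remainder theorem N ≡ 32 (mod 90). This is exactly N ≡ 32 (mod 90).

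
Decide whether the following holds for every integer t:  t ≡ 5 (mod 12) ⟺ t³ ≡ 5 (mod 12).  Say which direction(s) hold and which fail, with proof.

(←) Suppose t³ ≡ 5 (mod 12). The only residue r in {0, …, 11} with r³ ≡ 5 (mod 12) is r = 5, so t ≡ 5 (mod 12).

(→) Suppose t ≡ 5 (mod 12). Write t = 12j + 5. Then (12j + 5)³ = 1728j³ + 2160j² + 900j + 125 = 12(144j³ + 180j² + 75j + 10) + 5, so t³ ≡ 5 (mod 12).

Both implications hold.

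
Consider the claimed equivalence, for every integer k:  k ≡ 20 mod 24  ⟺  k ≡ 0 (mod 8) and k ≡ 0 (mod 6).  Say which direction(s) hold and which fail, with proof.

Neither direction holds.

(⇒) This fails: k = 20 gives 20 ≡ 20 (mod 24) but 20 ≡ 4 (mod 8), so the conjunction on the right does not hold.

(⇐) This fails: k = 0 satisfies both congruences on the right (0 ≡ 0 mod 8 and 0 ≡ 0 mod 6) yet 0 ≡ 0 (mod 24), not 20.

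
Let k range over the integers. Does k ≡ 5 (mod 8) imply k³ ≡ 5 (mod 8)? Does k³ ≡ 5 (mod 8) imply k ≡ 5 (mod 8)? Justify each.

Forward direction. Suppose k ≡ 5 (mod 8). Write k = 8j + 5. Then (8j + 5)³ = 512j³ + 960j² + 600j + 125 = 8(64j³ + 120j² + 75j + 15) + 5, so k³ ≡ 5 (mod 8).

Converse. Suppose k³ ≡ 5 (mod 8). The only residue r in {0, …, 7} with r³ ≡ 5 (mod 8) is r = 5, so k ≡ 5 (mod 8).

Both implications hold.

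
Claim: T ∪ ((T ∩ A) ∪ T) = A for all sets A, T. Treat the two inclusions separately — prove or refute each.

(⟹) This inclusion fails. Take A = ∅, T = {1}; then 1 ∈ T ∪ ((T ∩ A) ∪ T) but 1 ∉ A.

(⟸) This inclusion fails. Take A = {1}, T = ∅; then 1 ∈ A but 1 ∉ T ∪ ((T ∩ A) ∪ T).

Both inclusions fail.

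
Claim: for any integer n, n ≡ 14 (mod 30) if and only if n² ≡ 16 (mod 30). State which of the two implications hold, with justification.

Not equivalent: only (⇒) holds.

[⇒] Suppose n ≡ 14 (mod 30). Write n = 30j + 14. Then (30j + 14)² = 900j² + 840j + 196 = 30(30j² + 28j + 6) + 16, so n² ≡ 16 (mod 30).

[⇐] This fails: take n = 4. Then 4² = 16 ≡ 16 (mod 30), yet 4 ≡ 4 (mod 30), not 14.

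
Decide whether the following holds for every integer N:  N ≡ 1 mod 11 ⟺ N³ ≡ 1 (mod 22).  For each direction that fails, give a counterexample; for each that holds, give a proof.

Not equivalent: only (⇐) holds.

(→) This fails: take N = 12. Then 12 ≡ 1 (mod 11), but 12³ = 1728 ≡ 12 (mod 22), not 1.

(←) Conversely, the residues r modulo 22 with r³ ≡ 1 (mod 22) are exactly {1}, and each is ≡ 1 (mod 11).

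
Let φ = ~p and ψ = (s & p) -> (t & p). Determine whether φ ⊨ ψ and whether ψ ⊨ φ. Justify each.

Not equivalent: only (⇒) holds.

[⇒] Assume the antecedent. If t is true, (s & p) -> (t & p) reduces to true regardless of the other variables. If t is false, the antecedent forces (t = F, p = F, s = F) or (t = F, p = F, s = T), and (s & p) -> (t & p) holds there. Either way (s & p) -> (t & p) holds.

[⇐] This fails. Under t = F, p = T, s = F, the left side is false but the right side is true.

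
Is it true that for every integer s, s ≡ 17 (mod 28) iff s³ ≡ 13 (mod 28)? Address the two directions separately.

(⇐) This fails: take s = 5. Then 5³ = 125 ≡ 13 (mod 28), yet 5 ≡ 5 (mod 28), not 17.

(⇒) Suppose s ≡ 17 (mod 28). Write s = 28j + 17. Then (28j + 17)³ = 21952j³ + 39984j² + 24276j + 4913 = 28(784j³ + 1428j² + 867j + 175) + 13, so s³ ≡ 13 (mod 28).

The forward direction holds; the converse fails.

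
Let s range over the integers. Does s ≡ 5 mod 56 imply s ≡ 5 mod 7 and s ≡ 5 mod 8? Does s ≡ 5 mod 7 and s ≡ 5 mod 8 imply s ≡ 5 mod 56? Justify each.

The biconditional holds.

(⇒) Suppose s ≡ 5 (mod 56); write s = 56j + 5. Since 7 ∣ 56, reducing mod 7 gives s ≡ 5 (mod 7); since 8 ∣ 56, reducing mod 8 gives s ≡ 5 (mod 8).

(⇐) Conversely, if s ≡ 5 (mod 7) and s ≡ 5 (mod 8), then by the Chinese remainder theorem s ≡ 5 (mod 56). This is exactly s ≡ 5 (mod 56).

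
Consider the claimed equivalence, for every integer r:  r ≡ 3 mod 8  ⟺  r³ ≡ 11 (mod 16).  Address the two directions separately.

Only the converse holds.

(←) The residues r modulo 16 with r³ ≡ 11 (mod 16) are exactly {3}, and each is ≡ 3 (mod 8).

(→) This fails: take r = 11. Then 11 ≡ 3 (mod 8), but 11³ = 1331 ≡ 3 (mod 16), not 11.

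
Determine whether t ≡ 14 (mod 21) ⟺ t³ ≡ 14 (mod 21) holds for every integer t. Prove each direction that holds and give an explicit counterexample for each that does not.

Both directions hold; the statement is true.

(⟹) Suppose t ≡ 14 (mod 21). Write t = 21j + 14. Then (21j + 14)³ = 9261j³ + 18522j² + 12348j + 2744 = 21(441j³ + 882j² + 588j + 130) + 14, so t³ ≡ 14 (mod 21).

(⟸) Conversely, suppose t³ ≡ 14 (mod 21). The only residue r in {0, …, 20} with r³ ≡ 14 (mod 21) is r = 14, so t ≡ 14 (mod 21).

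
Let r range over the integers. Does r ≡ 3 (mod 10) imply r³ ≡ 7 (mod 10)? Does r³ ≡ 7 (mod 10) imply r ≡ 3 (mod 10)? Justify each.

Both directions hold; the statement is true.

(→) Suppose r ≡ 3 (mod 10). Write r = 10j + 3. Then (10j + 3)³ = 1000j³ + 900j² + 270j + 27 = 10(100j³ + 90j² + 27j + 2) + 7, so r³ ≡ 7 (mod 10).

(←) For the converse, argue contrapositively. If r ≢ 3 (mod 10), then r is congruent to one of 0, 1, 2, 4, 5, 6, 7, 8, 9 modulo 10, and these give r³ ≡ 0, 1, 8, 4, 5, 6, 3, 2, 9 respectively — never 7.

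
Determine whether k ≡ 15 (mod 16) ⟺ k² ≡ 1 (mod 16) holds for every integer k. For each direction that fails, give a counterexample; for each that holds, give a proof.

Only the forward direction holds.

(→) Suppose k ≡ 15 (mod 16). Write k = 16j + 15. Then (16j + 15)² = 256j² + 480j + 225 = 16(16j² + 30j + 14) + 1, so k² ≡ 1 (mod 16).

(←) This fails: take k = 1. Then 1² = 1 ≡ 1 (mod 16), yet 1 ≡ 1 (mod 16), not 15.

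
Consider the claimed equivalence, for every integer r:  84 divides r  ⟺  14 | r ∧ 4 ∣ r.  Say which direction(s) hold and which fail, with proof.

(←) This fails: take r = 28. Both 14 ∣ 28 and 4 ∣ 28, yet 28 is not a multiple of 84 (since 28 = 0·84 + 28), so 84 ∤ 28.

(→) If 84 ∣ r, write r = 84q. Since 84 = 6·14, r = 14·(6q), so 14 ∣ r; and since 84 = 21·4, r = 4·(21q), so 4 ∣ r.

(⇒) holds; (⇐) fails.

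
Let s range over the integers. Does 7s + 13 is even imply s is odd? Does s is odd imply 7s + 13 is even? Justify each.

The biconditional holds.

(→) Suppose 7s + 13 is even. Since 7 is odd, 7s and s have the same parity, so 7s + 13 ≡ s + 13 (mod 2). As 13 is odd, 7s + 13 is even exactly when s is odd. Thus s is odd.

(←) Conversely, suppose s is odd; write s = 2j + 1. Then 7s + 13 = 7·(2j + 1) + 13 = 2·7j + 20, which is even.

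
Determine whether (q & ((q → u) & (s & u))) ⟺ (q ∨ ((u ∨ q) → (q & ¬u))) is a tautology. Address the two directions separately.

Only the forward direction holds.

[⇒] Assume the antecedent. If u is true, the antecedent forces (u = T, q = T, s = T), and q ∨ ((u ∨ q) → (q & ¬u)) holds there. If u is false, the antecedent cannot hold. Either way q ∨ ((u ∨ q) → (q & ¬u)) holds.

[⇐] This fails. Under u = F, q = F, s = F, the left side is false but the right side is true.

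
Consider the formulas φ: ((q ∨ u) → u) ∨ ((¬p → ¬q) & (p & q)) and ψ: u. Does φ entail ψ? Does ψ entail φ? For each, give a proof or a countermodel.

Only the reverse direction holds.

Forward direction. This fails. Under q = F, p = F, u = F, the left side is true but the right side is false.

Converse. Assume the antecedent. If q is true, the antecedent forces (q = T, p = F, u = T) or (q = T, p = T, u = T), and the consequent holds there. If q is false, the consequent reduces to true regardless of the other variables. Either way the consequent holds.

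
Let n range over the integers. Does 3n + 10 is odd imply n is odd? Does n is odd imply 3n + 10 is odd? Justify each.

Equivalent; both directions hold.

[⇒] Suppose 3n + 10 is odd. Since 3 is odd, 3n and n have the same parity, so 3n + 10 ≡ n + 10 (mod 2). As 10 is even, 3n + 10 is odd exactly when n is odd. Thus n is odd.

[⇐] Conversely, suppose n is odd; write n = 2j + 1. Then 3n + 10 = 3·(2j + 1) + 10 = 2·3j + 13, which is odd.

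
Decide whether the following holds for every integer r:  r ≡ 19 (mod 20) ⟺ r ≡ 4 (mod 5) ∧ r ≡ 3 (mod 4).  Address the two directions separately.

(⇐) If r ≡ 4 (mod 5) and r ≡ 3 (mod 4), then by the Chinese remainder theorem r ≡ 19 (mod 20). This is exactly r ≡ 19 (mod 20).

(⇒) Suppose r ≡ 19 (mod 20); write r = 20j + 19. Since 5 ∣ 20, reducing mod 5 gives r ≡ 19 ≡ 4 (mod 5); since 4 ∣ 20, reducing mod 4 gives r ≡ 19 ≡ 3 (mod 4).

Both implications hold.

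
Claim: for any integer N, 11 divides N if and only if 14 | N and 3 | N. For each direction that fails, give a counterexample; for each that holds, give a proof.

Neither direction holds.

(→) This fails: take N = 11. Certainly 11 ∣ 11, but 14 ∤ 11.

(←) This fails: take N = 42. Both 14 ∣ 42 and 3 ∣ 42, yet 42 is not a multiple of 11 (since 42 = 3·11 + 9), so 11 ∤ 42.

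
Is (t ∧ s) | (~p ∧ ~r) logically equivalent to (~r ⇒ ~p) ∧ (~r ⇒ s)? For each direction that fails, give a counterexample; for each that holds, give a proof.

[⇒] This fails. Under p = F, t = F, r = F, s = F, the left side is true but the right side is false.

[⇐] This fails. Under p = F, t = F, r = T, s = F, the left side is false but the right side is true.

Neither implication holds.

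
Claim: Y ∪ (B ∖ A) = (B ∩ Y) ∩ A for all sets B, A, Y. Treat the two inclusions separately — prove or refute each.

Only the reverse inclusion holds.

(⊆) This inclusion fails. Take B = {1}, A = ∅, Y = ∅; then 1 ∈ Y ∪ (B ∖ A) but 1 ∉ (B ∩ Y) ∩ A.

(⊇) Let x ∈ (B ∩ Y) ∩ A. Then x ∈ B ∩ A ∩ Y, from which x ∈ Y ∪ (B ∖ A).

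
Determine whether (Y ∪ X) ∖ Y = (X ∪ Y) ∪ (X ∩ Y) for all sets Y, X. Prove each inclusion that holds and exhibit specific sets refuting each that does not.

(⊆) Let x ∈ (Y ∪ X) ∖ Y. Then x ∈ X and x ∉ Y, from which x ∈ (X ∪ Y) ∪ (X ∩ Y).

(⊇) This inclusion fails. Take Y = {1}, X = ∅; then 1 ∈ (X ∪ Y) ∪ (X ∩ Y) but 1 ∉ (Y ∪ X) ∖ Y.

The sets are not equal: only the forward inclusion holds.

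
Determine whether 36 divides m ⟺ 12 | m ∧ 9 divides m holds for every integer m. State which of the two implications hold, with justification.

Both directions hold; the statement is true.

Forward direction. If 36 ∣ m, write m = 36q. Since 36 = 3·12, m = 12·(3q), so 12 ∣ m; and since 36 = 4·9, m = 9·(4q), so 9 ∣ m.

Converse. Suppose 12 ∣ m and 9 ∣ m. Any common multiple of 12 and 9 is a multiple of their lcm; here lcm(12, 9) = 12·9/gcd(12, 9) = 108/3 = 36, so 36 ∣ m.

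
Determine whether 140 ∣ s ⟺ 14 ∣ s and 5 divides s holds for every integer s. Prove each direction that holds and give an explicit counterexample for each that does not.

(⟸) This fails: take s = 70. Both 14 ∣ 70 and 5 ∣ 70, yet 70 is not a multiple of 140 (since 70 = 0·140 + 70), so 140 ∤ 70.

(⟹) If 140 ∣ s, write s = 140q. Since 140 = 10·14, s = 14·(10q), so 14 ∣ s; and since 140 = 28·5, s = 5·(28q), so 5 ∣ s.

(⇒) holds; (⇐) fails.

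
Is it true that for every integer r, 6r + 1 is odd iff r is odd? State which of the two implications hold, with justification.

(⇐) Suppose r is odd. Since 6 is even, 6r is even for every r, so 6r + 1 has the same parity as 1, which is odd. Hence 6r + 1 is odd.

(⇒) This fails: take r = 0. Then 6r + 1 = 1, which is odd, yet r = 0 is even, not odd.

Only the reverse direction holds.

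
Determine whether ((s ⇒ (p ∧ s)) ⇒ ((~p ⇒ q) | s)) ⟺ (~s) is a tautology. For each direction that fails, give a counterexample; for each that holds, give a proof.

Neither direction holds.

Forward direction. This fails. Under q = F, p = F, s = T, the left side is true but the right side is false.

Converse. This fails. Under q = F, p = F, s = F, the left side is false but the right side is true.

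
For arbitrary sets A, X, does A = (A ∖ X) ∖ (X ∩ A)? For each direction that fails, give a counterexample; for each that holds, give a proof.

Only the reverse inclusion holds.

Reverse inclusion. Let x ∈ (A ∖ X) ∖ (X ∩ A). Then x ∈ A and x ∉ X, from which x ∈ A.

Forward inclusion. This inclusion fails. Take A = {1}, X = {1}; then 1 ∈ A but 1 ∉ (A ∖ X) ∖ (X ∩ A).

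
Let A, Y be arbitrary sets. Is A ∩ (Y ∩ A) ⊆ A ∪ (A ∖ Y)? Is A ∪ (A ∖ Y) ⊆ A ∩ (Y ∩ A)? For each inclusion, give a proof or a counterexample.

(⊆) holds; (⊇) fails.

(⟸) This inclusion fails. Take A = {1}, Y = ∅; then 1 ∈ A ∪ (A ∖ Y) but 1 ∉ A ∩ (Y ∩ A).

(⟹) Let x ∈ A ∩ (Y ∩ A). Then x ∈ A ∩ Y, from which x ∈ A ∪ (A ∖ Y).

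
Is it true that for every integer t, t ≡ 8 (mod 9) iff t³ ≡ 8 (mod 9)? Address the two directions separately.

[⇐] This fails: take t = 2. Then 2³ = 8 ≡ 8 (mod 9), yet 2 ≡ 2 (mod 9), not 8.

[⇒] Suppose t ≡ 8 (mod 9). Write t = 9j + 8. Then (9j + 8)³ = 729j³ + 1944j² + 1728j + 512 = 9(81j³ + 216j² + 192j + 56) + 8, so t³ ≡ 8 (mod 9).

Only the forward direction holds.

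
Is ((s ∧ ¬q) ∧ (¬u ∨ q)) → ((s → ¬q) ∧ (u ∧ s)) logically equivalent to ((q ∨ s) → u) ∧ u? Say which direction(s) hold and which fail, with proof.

The forward direction fails; the converse holds.

[⇒] This fails. Under q = F, s = F, u = F, the left side is true but the right side is false.

[⇐] Assume the antecedent. If q is true, the consequent reduces to true regardless of the other variables. If q is false, the antecedent forces (q = F, s = F, u = T) or (q = F, s = T, u = T), and the consequent holds there. Either way the consequent holds.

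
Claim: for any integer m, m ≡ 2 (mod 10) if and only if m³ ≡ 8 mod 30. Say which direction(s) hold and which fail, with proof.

Only the reverse direction holds.

(⇒) This fails: take m = 12. Then 12 ≡ 2 (mod 10), but 12³ = 1728 ≡ 18 (mod 30), not 8.

(⇐) Conversely, the residues r modulo 30 with r³ ≡ 8 (mod 30) are exactly {2}, and each is ≡ 2 (mod 10).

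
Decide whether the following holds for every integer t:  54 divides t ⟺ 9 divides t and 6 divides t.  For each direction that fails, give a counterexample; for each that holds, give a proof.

Not equivalent: only (⇒) holds.

(←) This fails: take t = 18. Both 9 ∣ 18 and 6 ∣ 18, yet 18 is not a multiple of 54 (since 18 = 0·54 + 18), so 54 ∤ 18.

(→) If 54 ∣ t, write t = 54q. Since 54 = 6·9, t = 9·(6q), so 9 ∣ t; and since 54 = 9·6, t = 6·(9q), so 6 ∣ t.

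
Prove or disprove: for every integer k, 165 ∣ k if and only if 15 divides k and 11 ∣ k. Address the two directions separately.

(→) If 165 ∣ k, write k = 165q. Since 165 = 11·15, k = 15·(11q), so 15 ∣ k; and since 165 = 15·11, k = 11·(15q), so 11 ∣ k.

(←) Suppose 15 ∣ k and 11 ∣ k. Any common multiple of 15 and 11 is a multiple of their lcm; here gcd(15, 11) = 1, so lcm(15, 11) = 15·11 = 165, so 165 ∣ k.

Equivalent; both directions hold.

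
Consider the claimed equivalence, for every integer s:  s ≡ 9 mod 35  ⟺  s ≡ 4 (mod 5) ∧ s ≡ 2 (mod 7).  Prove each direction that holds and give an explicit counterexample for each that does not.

Forward direction. Suppose s ≡ 9 (mod 35); write s = 35j + 9. Since 5 ∣ 35, reducing mod 5 gives s ≡ 9 ≡ 4 (mod 5); since 7 ∣ 35, reducing mod 7 gives s ≡ 9 ≡ 2 (mod 7).

Converse. If s ≡ 4 (mod 5) and s ≡ 2 (mod 7), then by the Chinese remainder theorem s ≡ 9 (mod 35). This is exactly s ≡ 9 (mod 35).

Both directions hold; the statement is true.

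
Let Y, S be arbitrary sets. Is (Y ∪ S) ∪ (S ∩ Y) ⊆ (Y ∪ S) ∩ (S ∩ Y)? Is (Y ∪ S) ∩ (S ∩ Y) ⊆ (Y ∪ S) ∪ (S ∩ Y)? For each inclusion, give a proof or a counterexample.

(⊆) This inclusion fails. Take Y = {1}, S = ∅; then 1 ∈ (Y ∪ S) ∪ (S ∩ Y) but 1 ∉ (Y ∪ S) ∩ (S ∩ Y).

(⊇) Let x ∈ (Y ∪ S) ∩ (S ∩ Y). Then x ∈ Y ∩ S, from which x ∈ (Y ∪ S) ∪ (S ∩ Y).

(⊆) fails; (⊇) holds.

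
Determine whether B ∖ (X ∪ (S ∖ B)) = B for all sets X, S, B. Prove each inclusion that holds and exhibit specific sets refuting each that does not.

(⊆) Let x ∈ B ∖ (X ∪ (S ∖ B)). Then either x ∈ B and x ∉ X, S; or x ∈ S ∩ B and x ∉ X. In each case x ∈ B, so B ∖ (X ∪ (S ∖ B)) ⊆ B.

(⊇) This inclusion fails. Take X = {1}, S = ∅, B = {1}; then 1 ∈ B but 1 ∉ B ∖ (X ∪ (S ∖ B)).

(⊆) holds; (⊇) fails.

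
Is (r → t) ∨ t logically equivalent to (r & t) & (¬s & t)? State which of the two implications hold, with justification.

(→) This fails. Under s = F, t = F, r = F, the left side is true but the right side is false.

(←) Assume the antecedent. If s is true, the antecedent cannot hold. If s is false, the antecedent forces (s = F, t = T, r = T), and (r → t) ∨ t holds there. Either way (r → t) ∨ t holds.

Only the converse holds.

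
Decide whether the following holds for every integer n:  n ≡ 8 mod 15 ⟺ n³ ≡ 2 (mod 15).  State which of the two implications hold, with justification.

Equivalent; both directions hold.

Forward direction. Suppose n ≡ 8 mod 15. Write n = 15j + 8. Then (15j + 8)³ = 3375j³ + 5400j² + 2880j + 512 = 15(225j³ + 360j² + 192j + 34) + 2, so n³ ≡ 2 (mod 15).

Converse. Suppose n³ ≡ 2 (mod 15). The only residue r in {0, …, 14} with r³ ≡ 2 (mod 15) is r = 8, so n ≡ 8 (mod 15).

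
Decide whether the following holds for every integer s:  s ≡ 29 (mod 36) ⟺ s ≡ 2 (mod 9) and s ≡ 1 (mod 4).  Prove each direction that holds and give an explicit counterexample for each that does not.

(⇒) Suppose s ≡ 29 (mod 36); write s = 36j + 29. Since 9 ∣ 36, reducing mod 9 gives s ≡ 29 ≡ 2 (mod 9); since 4 ∣ 36, reducing mod 4 gives s ≡ 29 ≡ 1 (mod 4).

(⇐) Conversely, if s ≡ 2 (mod 9) and s ≡ 1 (mod 4), then by the Chinese remainder theorem s ≡ 29 (mod 36). This is exactly s ≡ 29 (mod 36).

Equivalent; both directions hold.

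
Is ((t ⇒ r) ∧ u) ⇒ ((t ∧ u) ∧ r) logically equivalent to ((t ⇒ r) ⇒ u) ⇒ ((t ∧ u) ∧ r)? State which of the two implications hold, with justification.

(⇐) Assume the antecedent. If u is true, the antecedent forces (u = T, r = T, t = T), and ((t ⇒ r) ∧ u) ⇒ ((t ∧ u) ∧ r) holds there. If u is false, ((t ⇒ r) ∧ u) ⇒ ((t ∧ u) ∧ r) reduces to true regardless of the other variables. Either way ((t ⇒ r) ∧ u) ⇒ ((t ∧ u) ∧ r) holds.

(⇒) This fails. Under u = F, r = F, t = T, the left side is true but the right side is false.

The forward direction fails; the converse holds.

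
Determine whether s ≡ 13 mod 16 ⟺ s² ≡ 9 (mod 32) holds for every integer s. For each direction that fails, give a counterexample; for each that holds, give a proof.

Not equivalent: only (⇒) holds.

(←) This fails: take s = 3. Then 3² = 9 ≡ 9 (mod 32), yet 3 ≡ 3 (mod 16), not 13.

(→) Suppose s ≡ 13 (mod 16). Working modulo 32, s ∈ {13, 29}; for each such r, r² ≡ 9 (mod 32).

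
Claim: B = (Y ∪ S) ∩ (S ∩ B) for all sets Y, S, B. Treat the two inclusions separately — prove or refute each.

Only the reverse inclusion holds.

Reverse inclusion. Let x ∈ (Y ∪ S) ∩ (S ∩ B). Then either x ∈ S ∩ B and x ∉ Y; or x ∈ Y ∩ S ∩ B. In each case x ∈ B, so (Y ∪ S) ∩ (S ∩ B) ⊆ B.

Forward inclusion. This inclusion fails. Take Y = ∅, S = ∅, B = {1}; then 1 ∈ B but 1 ∉ (Y ∪ S) ∩ (S ∩ B).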